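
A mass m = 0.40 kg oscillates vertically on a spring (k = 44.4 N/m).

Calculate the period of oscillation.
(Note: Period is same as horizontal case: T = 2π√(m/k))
T = 2π√(m/k) = 2π√(0.4/44.4) = 0.5964 s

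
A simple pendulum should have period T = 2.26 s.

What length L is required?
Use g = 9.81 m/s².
T = 2π√(L/g) → L = g(T/2π)² = 9.81×(2.26/2π)² = 1.269 m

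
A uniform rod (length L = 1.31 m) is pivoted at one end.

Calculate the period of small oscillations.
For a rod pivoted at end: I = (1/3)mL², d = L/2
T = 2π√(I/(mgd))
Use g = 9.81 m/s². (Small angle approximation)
I/m = (1/3)L² = 0.572 m²; d = L/2 = 0.655 m
T = 2π√(I/(mgd)) = 2π√(0.572/(9.81×0.655)) = 1.875 s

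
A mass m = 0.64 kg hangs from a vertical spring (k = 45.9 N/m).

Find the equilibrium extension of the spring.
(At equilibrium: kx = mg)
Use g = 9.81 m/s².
x_eq = mg/k = 0.64×9.81/45.9 = 0.1368 m = 13.68 cm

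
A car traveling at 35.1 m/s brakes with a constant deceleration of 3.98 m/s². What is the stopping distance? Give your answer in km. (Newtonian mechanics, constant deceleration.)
d = v₀² / (2a) (with unit conversion) = 0.1548 km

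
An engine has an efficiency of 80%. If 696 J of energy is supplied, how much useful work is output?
W_out = η × W_in = 0.8 × 696 = 556.8 J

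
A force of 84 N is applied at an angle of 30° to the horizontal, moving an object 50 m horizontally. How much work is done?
W = Fd cosθ = 84×50×cos(30°) = 3637.3 J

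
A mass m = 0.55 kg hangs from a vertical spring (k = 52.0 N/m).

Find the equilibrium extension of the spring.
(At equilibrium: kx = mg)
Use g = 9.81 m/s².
x_eq = mg/k = 0.55×9.81/52.0 = 0.1038 m = 10.38 cm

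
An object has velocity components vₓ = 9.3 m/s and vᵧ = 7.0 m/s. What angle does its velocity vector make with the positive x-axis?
θ = arctan(vᵧ/vₓ) = arctan(7.0/9.3) = 36.97°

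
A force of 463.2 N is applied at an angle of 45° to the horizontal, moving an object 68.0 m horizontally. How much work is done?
W = Fd cosθ = 463.2×68.0×cos(45°) = 22272.0 J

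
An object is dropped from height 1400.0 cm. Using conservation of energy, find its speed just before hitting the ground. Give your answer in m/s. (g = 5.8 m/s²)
mgh = ½mv² → v = √(2gh) = √(2×5.8×14) = 12.74 m/s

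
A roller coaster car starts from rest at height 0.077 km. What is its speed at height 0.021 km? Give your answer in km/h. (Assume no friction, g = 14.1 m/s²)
mgh₁ = ½mv₂² + mgh₂ → v₂ = √(2g(h₁−h₂)) = √(2×14.1×(77−21)) = 39.74 m/s = 143.1 km/h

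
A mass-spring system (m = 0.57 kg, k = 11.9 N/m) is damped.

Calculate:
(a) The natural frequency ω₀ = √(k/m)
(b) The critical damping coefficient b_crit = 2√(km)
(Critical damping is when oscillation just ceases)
ω₀ = √(k/m) = √(11.9/0.57) = 4.569 rad/s
b_crit = 2√(km) = 2√(11.9×0.57) = 5.209 kg/s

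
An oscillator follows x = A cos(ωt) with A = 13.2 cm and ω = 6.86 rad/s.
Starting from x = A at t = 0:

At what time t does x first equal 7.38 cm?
cos(ωt) = x/A = 7.38/13.2 = 0.5591
ωt = arccos(0.5591) = 0.9775 rad
t = 0.9775/6.86 = 0.1425 s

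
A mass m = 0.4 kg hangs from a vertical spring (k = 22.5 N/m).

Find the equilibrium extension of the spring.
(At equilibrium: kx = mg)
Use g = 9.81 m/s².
x_eq = mg/k = 0.4×9.81/22.5 = 0.1744 m = 17.44 cm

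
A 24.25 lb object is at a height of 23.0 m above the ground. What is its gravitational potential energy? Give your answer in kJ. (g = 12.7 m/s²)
PE = mgh = 11 kg × 12.7 m/s² × 23 m = 3213 J = 3.213 kJ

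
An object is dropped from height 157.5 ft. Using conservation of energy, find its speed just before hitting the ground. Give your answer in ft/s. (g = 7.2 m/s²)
mgh = ½mv² → v = √(2gh) = √(2×7.2×48.01) = 26.29 m/s = 86.26 ft/s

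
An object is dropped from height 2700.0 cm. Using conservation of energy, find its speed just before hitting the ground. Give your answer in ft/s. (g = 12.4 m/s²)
mgh = ½mv² → v = √(2gh) = √(2×12.4×27) = 25.88 m/s = 84.9 ft/s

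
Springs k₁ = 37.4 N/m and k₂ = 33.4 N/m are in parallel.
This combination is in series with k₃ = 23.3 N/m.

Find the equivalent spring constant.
k₁₂ = k₁ + k₂ = 70.8 N/m (parallel)
1/k_eq = 1/k₁₂ + 1/k₃ → k_eq = 17.53 N/m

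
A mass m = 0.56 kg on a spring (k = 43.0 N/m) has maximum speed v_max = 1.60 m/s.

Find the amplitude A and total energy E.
½mv²_max = ½kA² → A = v_max√(m/k) = 1.6×√(0.56/43.0) = 0.1826 m = 18.26 cm
E = ½mv²_max = ½×0.56×1.6² = 0.7168 J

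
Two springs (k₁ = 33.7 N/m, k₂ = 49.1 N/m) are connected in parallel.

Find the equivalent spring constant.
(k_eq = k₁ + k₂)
k_eq = k₁ + k₂ = 33.7 + 49.1 = 82.8 N/m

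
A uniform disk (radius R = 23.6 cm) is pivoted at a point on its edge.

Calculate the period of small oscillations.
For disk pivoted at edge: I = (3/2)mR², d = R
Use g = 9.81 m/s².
I/m = (3/2)R² = 0.08354 m²; d = R = 0.236 m
T = 2π√((3/2)R²/(gR)) = 2π√(3R/(2g)) = 1.194 s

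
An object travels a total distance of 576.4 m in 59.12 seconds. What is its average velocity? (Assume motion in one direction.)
v_avg = Δd / Δt = 576.4 / 59.12 = 9.75 m/s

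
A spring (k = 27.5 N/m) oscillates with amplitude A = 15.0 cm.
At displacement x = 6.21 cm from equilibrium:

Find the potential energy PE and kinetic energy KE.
E_total = ½kA² = ½×27.5×(0.15)² = 0.3094 J
PE = ½kx² = ½×27.5×(0.0621)² = 0.05303 J
KE = E_total − PE = 0.2563 J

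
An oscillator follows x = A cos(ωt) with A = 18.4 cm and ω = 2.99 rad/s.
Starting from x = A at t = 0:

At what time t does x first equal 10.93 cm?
cos(ωt) = x/A = 10.93/18.4 = 0.594
ωt = arccos(0.594) = 0.9347 rad
t = 0.9347/2.99 = 0.3126 s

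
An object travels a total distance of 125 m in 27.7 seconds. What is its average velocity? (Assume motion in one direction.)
v_avg = Δd / Δt = 125 / 27.7 = 4.51 m/s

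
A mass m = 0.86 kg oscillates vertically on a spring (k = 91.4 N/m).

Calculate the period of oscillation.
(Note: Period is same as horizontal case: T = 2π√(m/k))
T = 2π√(m/k) = 2π√(0.86/91.4) = 0.6095 s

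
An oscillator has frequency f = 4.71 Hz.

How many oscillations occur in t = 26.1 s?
n = f×t = 4.71×26.1 = 122.9 oscillations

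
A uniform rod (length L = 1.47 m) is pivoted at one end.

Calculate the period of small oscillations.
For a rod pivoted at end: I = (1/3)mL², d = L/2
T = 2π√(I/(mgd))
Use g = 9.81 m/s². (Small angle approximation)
I/m = (1/3)L² = 0.7203 m²; d = L/2 = 0.735 m
T = 2π√(I/(mgd)) = 2π√(0.7203/(9.81×0.735)) = 1.986 s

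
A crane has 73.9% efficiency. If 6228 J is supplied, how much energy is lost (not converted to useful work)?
W_out = η × W_in = 0.739×6228 = 4602.5 J
W_lost = W_in − W_out = 6228 − 4602.5 = 1625.5 J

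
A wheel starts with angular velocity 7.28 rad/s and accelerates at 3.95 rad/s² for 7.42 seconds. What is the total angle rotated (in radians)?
θ = ω₀t + ½αt² = 7.28×7.42 + ½×3.95×7.42² = 162.75 rad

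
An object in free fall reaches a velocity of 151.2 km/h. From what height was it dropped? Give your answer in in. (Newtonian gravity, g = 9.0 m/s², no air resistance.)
h = v²/(2g) (with unit conversion) = 3858.0 in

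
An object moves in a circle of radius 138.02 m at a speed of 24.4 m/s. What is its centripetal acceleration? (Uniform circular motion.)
a_c = v²/r = 24.4²/138.02 = 595.36/138.02 = 4.31 m/s²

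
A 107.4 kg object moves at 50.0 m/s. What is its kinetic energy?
KE = ½mv² = ½×107.4×50.0² = 134250.0 J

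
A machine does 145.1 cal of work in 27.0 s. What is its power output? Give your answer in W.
P = W/t = 607.1 J / 27 s = 22.49 W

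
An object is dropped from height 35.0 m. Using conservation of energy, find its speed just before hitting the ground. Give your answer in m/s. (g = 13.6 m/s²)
mgh = ½mv² → v = √(2gh) = √(2×13.6×35) = 30.85 m/s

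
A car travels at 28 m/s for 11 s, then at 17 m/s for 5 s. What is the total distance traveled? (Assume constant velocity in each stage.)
d₁ = v₁t₁ = 28 × 11 = 308 m
d₂ = v₂t₂ = 17 × 5 = 85 m
d_total = 308 + 85 = 393 m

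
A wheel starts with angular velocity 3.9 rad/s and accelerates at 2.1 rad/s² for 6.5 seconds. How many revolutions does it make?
θ = ω₀t + ½αt² = 3.9×6.5 + ½×2.1×6.5² = 69.71 rad
Revolutions = θ/(2π) = 69.71/(2π) = 11.1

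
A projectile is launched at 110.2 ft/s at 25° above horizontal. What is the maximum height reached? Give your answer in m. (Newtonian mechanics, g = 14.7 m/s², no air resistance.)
H = v₀²sin²(θ)/(2g) (with unit conversion) = 6.854 m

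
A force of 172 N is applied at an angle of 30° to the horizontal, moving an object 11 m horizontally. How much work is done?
W = Fd cosθ = 172×11×cos(30°) = 1638.5 J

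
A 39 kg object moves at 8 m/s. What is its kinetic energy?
KE = ½mv² = ½×39×8² = 1248.0 J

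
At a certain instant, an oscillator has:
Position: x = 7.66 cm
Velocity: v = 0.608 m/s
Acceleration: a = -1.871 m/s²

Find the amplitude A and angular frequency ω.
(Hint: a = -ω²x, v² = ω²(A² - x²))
a = −ω²x → ω = √(|a|/x) = √(1.871/0.0766) = 4.942 rad/s
v² = ω²(A² − x²) → A = √(x² + v²/ω²) = √(0.0766² + 0.608²/4.942²) = 0.1449 m = 14.49 cm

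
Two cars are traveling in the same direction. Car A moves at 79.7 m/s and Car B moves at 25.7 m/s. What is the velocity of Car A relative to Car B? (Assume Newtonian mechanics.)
v_rel = v_A - v_B = 79.7 - 25.7 = 54.0 m/s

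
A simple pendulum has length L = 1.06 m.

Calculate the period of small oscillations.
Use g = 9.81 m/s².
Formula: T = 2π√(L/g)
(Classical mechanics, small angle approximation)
T = 2π√(L/g) = 2π√(1.06/9.81) = 2.065 s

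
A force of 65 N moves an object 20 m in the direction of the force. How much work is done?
W = Fd = 65×20 = 1300.0 J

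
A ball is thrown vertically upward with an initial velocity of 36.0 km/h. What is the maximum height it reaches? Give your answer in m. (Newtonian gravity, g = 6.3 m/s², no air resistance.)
h_max = v₀²/(2g) (with unit conversion) = 7.937 m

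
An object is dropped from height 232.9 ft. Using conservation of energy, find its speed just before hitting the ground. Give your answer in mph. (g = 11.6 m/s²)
mgh = ½mv² → v = √(2gh) = √(2×11.6×70.99) = 40.58 m/s = 90.78 mph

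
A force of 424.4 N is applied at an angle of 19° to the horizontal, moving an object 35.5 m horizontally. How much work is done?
W = Fd cosθ = 424.4×35.5×cos(19°) = 14245.0 J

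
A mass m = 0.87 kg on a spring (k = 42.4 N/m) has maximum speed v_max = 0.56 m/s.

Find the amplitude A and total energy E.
½mv²_max = ½kA² → A = v_max√(m/k) = 0.56×√(0.87/42.4) = 0.08022 m = 8.022 cm
E = ½mv²_max = ½×0.87×0.56² = 0.1364 J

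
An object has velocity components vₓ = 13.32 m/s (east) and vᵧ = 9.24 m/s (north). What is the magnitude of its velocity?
|v| = √(vₓ² + vᵧ²) = √(13.32² + 9.24²) = √(262.8) = 16.21 m/s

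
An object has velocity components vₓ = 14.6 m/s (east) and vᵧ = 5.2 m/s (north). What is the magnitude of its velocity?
|v| = √(vₓ² + vᵧ²) = √(14.6² + 5.2²) = √(240.2) = 15.5 m/s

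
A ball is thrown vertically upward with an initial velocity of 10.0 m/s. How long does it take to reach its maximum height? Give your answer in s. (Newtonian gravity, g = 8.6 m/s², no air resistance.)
t_up = v₀/g = 1.163 s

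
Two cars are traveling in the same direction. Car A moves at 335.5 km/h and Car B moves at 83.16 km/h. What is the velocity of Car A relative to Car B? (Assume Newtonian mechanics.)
v_rel = v_A - v_B = 335.5 - 83.16 = 252.3 km/h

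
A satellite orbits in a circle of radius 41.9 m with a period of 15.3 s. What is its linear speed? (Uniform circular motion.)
v = 2πr/T = 2π×41.9/15.3 = 17.21 m/s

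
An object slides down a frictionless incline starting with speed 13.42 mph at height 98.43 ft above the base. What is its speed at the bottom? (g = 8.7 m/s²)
½mv₀² + mgh = ½mv² → v = √(v₀² + 2gh) = √(5.999² + 2×8.7×30) = 23.62 m/s = 52.84 mph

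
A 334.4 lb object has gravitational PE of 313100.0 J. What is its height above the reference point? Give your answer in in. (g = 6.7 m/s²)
PE = mgh → h = PE/(mg) = 3.131e+05 J / (151.7 kg × 6.7 m/s²) = 308.1 m = 12130.0 in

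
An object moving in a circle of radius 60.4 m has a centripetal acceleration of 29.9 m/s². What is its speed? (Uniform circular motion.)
v = √(a_c × r) = √(29.9 × 60.4) = 42.5 m/s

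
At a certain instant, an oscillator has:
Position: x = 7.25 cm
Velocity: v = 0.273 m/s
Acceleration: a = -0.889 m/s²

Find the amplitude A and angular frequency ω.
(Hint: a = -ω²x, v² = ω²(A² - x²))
a = −ω²x → ω = √(|a|/x) = √(0.889/0.0725) = 3.502 rad/s
v² = ω²(A² − x²) → A = √(x² + v²/ω²) = √(0.0725² + 0.273²/3.502²) = 0.1065 m = 10.65 cm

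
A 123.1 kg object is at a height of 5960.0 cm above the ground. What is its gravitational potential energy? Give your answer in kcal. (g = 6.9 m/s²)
PE = mgh = 123.1 kg × 6.9 m/s² × 59.6 m = 5.062e+04 J = 12.1 kcal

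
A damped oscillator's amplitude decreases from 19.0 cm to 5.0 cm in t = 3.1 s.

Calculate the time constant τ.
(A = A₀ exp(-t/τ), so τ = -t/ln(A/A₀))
A/A₀ = 5.0/19.0 = 0.2632; ln(A/A₀) = -1.335
τ = −t/ln(A/A₀) = −3.1/-1.335 = 2.322 s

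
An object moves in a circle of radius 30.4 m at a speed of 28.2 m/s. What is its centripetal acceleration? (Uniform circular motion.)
a_c = v²/r = 28.2²/30.4 = 795.24/30.4 = 26.16 m/s²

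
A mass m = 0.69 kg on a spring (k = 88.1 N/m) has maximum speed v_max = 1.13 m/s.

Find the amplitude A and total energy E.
½mv²_max = ½kA² → A = v_max√(m/k) = 1.13×√(0.69/88.1) = 0.1 m = 10 cm
E = ½mv²_max = ½×0.69×1.13² = 0.4405 J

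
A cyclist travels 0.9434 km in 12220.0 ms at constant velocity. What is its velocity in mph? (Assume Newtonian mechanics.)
v = d/t (with unit conversion) = 172.7 mph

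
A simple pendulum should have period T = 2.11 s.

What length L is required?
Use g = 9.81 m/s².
T = 2π√(L/g) → L = g(T/2π)² = 9.81×(2.11/2π)² = 1.106 m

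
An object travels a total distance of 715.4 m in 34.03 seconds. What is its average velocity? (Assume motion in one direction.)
v_avg = Δd / Δt = 715.4 / 34.03 = 21.02 m/s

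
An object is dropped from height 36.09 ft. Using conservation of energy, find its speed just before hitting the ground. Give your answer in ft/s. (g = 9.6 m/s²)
mgh = ½mv² → v = √(2gh) = √(2×9.6×11) = 14.53 m/s = 47.68 ft/s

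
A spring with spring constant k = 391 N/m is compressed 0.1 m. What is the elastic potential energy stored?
PE = ½kx² = ½×391×0.1² = 1.955 J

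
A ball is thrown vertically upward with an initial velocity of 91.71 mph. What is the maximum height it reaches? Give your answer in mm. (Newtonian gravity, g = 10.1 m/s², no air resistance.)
h_max = v₀²/(2g) (with unit conversion) = 83210.0 mm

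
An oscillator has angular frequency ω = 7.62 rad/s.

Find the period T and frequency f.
T = 2π/ω = 2π/7.62 = 0.8246 s; f = ω/2π = 1.213 Hz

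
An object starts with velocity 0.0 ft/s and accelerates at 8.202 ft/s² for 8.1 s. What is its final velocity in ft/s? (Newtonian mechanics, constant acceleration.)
v = v₀ + at (with unit conversion) = 66.44 ft/s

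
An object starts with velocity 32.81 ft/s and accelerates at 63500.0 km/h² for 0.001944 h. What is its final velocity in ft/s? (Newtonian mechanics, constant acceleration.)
v = v₀ + at (with unit conversion) = 145.3 ft/s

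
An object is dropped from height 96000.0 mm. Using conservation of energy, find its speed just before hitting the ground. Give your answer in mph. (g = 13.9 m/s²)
mgh = ½mv² → v = √(2gh) = √(2×13.9×96) = 51.66 m/s = 115.6 mph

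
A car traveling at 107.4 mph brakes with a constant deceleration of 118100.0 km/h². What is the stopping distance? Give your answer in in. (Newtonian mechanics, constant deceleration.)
d = v₀² / (2a) (with unit conversion) = 4980.0 in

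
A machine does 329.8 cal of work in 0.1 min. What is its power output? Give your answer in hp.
P = W/t = 1380 J / 6 s = 230 W = 0.3084 hp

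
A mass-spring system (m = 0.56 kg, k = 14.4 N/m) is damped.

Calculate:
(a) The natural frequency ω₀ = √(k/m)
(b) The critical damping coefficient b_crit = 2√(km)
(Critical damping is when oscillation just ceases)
ω₀ = √(k/m) = √(14.4/0.56) = 5.071 rad/s
b_crit = 2√(km) = 2√(14.4×0.56) = 5.679 kg/s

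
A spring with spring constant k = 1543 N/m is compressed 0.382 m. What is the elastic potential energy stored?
PE = ½kx² = ½×1543×0.382² = 112.6 J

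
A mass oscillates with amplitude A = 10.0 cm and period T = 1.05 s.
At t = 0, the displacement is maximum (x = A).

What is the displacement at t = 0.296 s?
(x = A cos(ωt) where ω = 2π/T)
ω = 2π/T = 2π/1.05 = 5.984 rad/s
x = A cos(ωt) = 10.0×cos(5.984×0.296) = -1.991 cm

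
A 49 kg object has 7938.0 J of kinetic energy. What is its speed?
KE = ½mv² → v = √(2KE/m) = √(2×7938.0/49) = 18.0 m/s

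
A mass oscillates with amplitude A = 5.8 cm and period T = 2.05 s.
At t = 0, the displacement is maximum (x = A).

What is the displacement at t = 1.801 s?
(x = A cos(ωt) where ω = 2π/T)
ω = 2π/T = 2π/2.05 = 3.065 rad/s
x = A cos(ωt) = 5.8×cos(3.065×1.801) = 4.191 cm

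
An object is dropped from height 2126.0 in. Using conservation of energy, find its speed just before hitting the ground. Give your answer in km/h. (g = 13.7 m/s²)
mgh = ½mv² → v = √(2gh) = √(2×13.7×54) = 38.47 m/s = 138.5 km/h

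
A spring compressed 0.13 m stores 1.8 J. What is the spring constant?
PE = ½kx² → k = 2PE/x² = 2×1.8/0.13² = 213.0 N/m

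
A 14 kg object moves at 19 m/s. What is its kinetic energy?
KE = ½mv² = ½×14×19² = 2527.0 J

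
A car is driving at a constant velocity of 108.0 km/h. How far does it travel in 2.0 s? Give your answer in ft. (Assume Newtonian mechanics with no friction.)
d = vt (with unit conversion) = 196.9 ft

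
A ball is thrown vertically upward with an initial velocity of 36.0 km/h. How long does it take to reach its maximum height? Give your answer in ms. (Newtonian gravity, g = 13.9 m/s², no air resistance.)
t_up = v₀/g (with unit conversion) = 719.4 ms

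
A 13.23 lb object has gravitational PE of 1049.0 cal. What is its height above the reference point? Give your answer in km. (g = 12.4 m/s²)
PE = mgh → h = PE/(mg) = 4389 J / (6.001 kg × 12.4 m/s²) = 58.98 m = 0.05898 km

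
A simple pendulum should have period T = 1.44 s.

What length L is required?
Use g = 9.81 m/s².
T = 2π√(L/g) → L = g(T/2π)² = 9.81×(1.44/2π)² = 0.5153 m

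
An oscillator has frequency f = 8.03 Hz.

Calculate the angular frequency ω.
ω = 2πf = 2π×8.03 = 50.45 rad/s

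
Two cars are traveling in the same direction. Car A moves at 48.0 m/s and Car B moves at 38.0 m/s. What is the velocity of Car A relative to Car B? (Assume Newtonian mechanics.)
v_rel = v_A - v_B = 48.0 - 38.0 = 10.0 m/s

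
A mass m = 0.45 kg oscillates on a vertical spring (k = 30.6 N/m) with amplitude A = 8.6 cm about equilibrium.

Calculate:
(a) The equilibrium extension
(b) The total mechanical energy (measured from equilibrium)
x_eq = mg/k = 0.45×9.81/30.6 = 0.1443 m = 14.43 cm
E = ½kA² = ½×30.6×(0.086)² = 0.1132 J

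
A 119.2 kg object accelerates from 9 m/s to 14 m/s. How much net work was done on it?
W_net = ΔKE = ½m(v₂² − v₁²) = ½×119.2×(14² − 9²) = 6854.0 J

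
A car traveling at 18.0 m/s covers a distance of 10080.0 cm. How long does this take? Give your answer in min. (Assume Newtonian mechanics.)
t = d/v (with unit conversion) = 0.09333 min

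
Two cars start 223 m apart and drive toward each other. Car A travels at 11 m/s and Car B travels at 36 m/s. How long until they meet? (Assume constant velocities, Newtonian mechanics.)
Combined speed: v_combined = 11 + 36 = 47 m/s
Time to meet: t = d/47 = 223/47 = 4.74 s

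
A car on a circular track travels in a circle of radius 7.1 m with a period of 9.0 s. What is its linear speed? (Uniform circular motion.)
v = 2πr/T = 2π×7.1/9.0 = 4.96 m/s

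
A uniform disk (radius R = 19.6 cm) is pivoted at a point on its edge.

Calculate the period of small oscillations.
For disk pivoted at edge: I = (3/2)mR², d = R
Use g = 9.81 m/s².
I/m = (3/2)R² = 0.05762 m²; d = R = 0.196 m
T = 2π√((3/2)R²/(gR)) = 2π√(3R/(2g)) = 1.088 s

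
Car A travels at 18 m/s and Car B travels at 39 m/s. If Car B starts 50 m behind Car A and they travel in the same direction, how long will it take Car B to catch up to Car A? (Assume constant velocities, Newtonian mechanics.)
Relative speed: v_rel = 39 - 18 = 21 m/s
Time to catch: t = d₀/v_rel = 50/21 = 2.38 s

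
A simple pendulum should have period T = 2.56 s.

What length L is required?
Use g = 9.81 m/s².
T = 2π√(L/g) → L = g(T/2π)² = 9.81×(2.56/2π)² = 1.629 m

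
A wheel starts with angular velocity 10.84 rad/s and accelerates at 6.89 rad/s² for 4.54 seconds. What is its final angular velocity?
ω = ω₀ + αt = 10.84 + 6.89 × 4.54 = 42.12 rad/s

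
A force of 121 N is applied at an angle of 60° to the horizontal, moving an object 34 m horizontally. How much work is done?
W = Fd cosθ = 121×34×cos(60°) = 2057.0 J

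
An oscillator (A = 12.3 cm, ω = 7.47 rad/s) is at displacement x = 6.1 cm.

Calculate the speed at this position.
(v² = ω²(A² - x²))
v = ω√(A² − x²) = 7.47×√(0.123² − 0.061²) = 0.7979 m/s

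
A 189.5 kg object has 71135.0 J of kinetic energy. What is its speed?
KE = ½mv² → v = √(2KE/m) = √(2×71135.0/189.5) = 27.4 m/s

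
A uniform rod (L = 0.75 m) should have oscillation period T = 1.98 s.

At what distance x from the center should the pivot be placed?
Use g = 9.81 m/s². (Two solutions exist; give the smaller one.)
T = 2π√((L²/12 + x²)/(gx)). Let c = T²g/(4π²) = 0.9742.
x² − cx + L²/12 = 0 → x = (c − √(c² − L²/3))/2 = 0.05076 m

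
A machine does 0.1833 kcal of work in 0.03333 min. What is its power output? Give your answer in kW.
P = W/t = 766.9 J / 2 s = 383.5 W = 0.3835 kW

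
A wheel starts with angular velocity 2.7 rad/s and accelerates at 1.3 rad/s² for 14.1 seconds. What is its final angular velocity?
ω = ω₀ + αt = 2.7 + 1.3 × 14.1 = 21.03 rad/s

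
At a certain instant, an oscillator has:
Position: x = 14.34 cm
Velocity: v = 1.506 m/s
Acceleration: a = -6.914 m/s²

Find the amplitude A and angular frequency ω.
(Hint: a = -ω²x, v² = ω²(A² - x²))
a = −ω²x → ω = √(|a|/x) = √(6.914/0.1434) = 6.944 rad/s
v² = ω²(A² − x²) → A = √(x² + v²/ω²) = √(0.1434² + 1.506²/6.944²) = 0.26 m = 26 cm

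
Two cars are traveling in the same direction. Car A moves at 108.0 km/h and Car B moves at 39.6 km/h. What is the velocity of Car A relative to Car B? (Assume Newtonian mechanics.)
v_rel = v_A - v_B = 108.0 - 39.6 = 68.4 km/h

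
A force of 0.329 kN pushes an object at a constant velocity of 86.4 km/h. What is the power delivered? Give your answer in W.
P = Fv = 329 N × 24 m/s = 7896 W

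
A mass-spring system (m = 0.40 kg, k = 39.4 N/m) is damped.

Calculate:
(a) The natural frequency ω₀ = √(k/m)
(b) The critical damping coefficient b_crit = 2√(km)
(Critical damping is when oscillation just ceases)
ω₀ = √(k/m) = √(39.4/0.4) = 9.925 rad/s
b_crit = 2√(km) = 2√(39.4×0.4) = 7.94 kg/s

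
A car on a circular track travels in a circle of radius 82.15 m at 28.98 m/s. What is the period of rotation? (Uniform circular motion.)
T = 2πr/v = 2π×82.15/28.98 = 17.81 s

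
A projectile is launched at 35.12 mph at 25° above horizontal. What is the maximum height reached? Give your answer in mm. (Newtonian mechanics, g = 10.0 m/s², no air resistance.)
H = v₀²sin²(θ)/(2g) (with unit conversion) = 2201.0 mm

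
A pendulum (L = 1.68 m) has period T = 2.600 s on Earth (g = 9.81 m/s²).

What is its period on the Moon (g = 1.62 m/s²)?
T = 2π√(L/g), so T_moon/T_earth = √(g_earth/g_moon)
T_moon = 2π√(1.68/1.62) = 6.398 s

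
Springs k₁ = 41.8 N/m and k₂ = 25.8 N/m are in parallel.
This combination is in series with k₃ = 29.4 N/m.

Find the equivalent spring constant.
k₁₂ = k₁ + k₂ = 67.6 N/m (parallel)
1/k_eq = 1/k₁₂ + 1/k₃ → k_eq = 20.49 N/m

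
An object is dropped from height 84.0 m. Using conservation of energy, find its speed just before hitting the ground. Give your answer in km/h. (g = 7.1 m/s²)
mgh = ½mv² → v = √(2gh) = √(2×7.1×84) = 34.54 m/s = 124.3 km/h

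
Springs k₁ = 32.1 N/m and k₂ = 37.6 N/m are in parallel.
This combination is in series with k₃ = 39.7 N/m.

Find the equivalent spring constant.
k₁₂ = k₁ + k₂ = 69.7 N/m (parallel)
1/k_eq = 1/k₁₂ + 1/k₃ → k_eq = 25.29 N/m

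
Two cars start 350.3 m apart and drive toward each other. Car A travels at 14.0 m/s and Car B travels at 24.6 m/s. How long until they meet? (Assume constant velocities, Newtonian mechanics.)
Combined speed: v_combined = 14.0 + 24.6 = 38.6 m/s
Time to meet: t = d/38.6 = 350.3/38.6 = 9.08 s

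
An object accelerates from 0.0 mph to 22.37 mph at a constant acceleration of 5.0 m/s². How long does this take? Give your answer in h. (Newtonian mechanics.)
t = (v - v₀)/a (with unit conversion) = 0.0005556 h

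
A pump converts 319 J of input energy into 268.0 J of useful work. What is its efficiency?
η = W_out/W_in = 268.0/319 = 0.8401 = 84.01%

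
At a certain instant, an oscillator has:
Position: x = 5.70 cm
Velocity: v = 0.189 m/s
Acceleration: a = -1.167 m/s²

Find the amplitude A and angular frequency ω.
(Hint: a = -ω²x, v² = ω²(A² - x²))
a = −ω²x → ω = √(|a|/x) = √(1.167/0.057) = 4.525 rad/s
v² = ω²(A² − x²) → A = √(x² + v²/ω²) = √(0.057² + 0.189²/4.525²) = 0.07067 m = 7.067 cm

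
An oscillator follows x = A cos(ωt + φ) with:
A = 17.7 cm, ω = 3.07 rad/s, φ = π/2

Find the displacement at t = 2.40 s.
x = A cos(ωt + φ) = 17.7×cos(3.07×2.4 + π/2) = -15.65 cm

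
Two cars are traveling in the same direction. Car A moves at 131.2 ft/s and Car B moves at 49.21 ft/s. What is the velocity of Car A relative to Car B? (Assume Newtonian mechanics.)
v_rel = v_A - v_B = 131.2 - 49.21 = 81.99 ft/s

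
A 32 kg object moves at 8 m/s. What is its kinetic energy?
KE = ½mv² = ½×32×8² = 1024.0 J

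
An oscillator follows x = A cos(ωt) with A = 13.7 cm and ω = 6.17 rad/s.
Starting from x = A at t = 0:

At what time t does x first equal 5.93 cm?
cos(ωt) = x/A = 5.93/13.7 = 0.4328
ωt = arccos(0.4328) = 1.123 rad
t = 1.123/6.17 = 0.182 s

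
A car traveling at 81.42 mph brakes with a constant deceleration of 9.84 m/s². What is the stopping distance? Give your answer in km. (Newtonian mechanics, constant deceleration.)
d = v₀² / (2a) (with unit conversion) = 0.06732 km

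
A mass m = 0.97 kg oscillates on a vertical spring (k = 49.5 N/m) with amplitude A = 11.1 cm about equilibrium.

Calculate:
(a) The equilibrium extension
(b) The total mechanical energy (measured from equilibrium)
x_eq = mg/k = 0.97×9.81/49.5 = 0.1922 m = 19.22 cm
E = ½kA² = ½×49.5×(0.111)² = 0.3049 J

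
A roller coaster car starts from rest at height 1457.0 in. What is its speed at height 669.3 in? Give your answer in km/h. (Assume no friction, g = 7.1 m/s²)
mgh₁ = ½mv₂² + mgh₂ → v₂ = √(2g(h₁−h₂)) = √(2×7.1×(37.01−17)) = 16.86 m/s = 60.68 km/h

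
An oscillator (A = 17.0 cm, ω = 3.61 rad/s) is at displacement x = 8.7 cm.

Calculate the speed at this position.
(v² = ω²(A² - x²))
v = ω√(A² − x²) = 3.61×√(0.17² − 0.087²) = 0.5272 m/s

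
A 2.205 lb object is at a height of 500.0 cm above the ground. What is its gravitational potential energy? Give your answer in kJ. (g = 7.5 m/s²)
PE = mgh = 1 kg × 7.5 m/s² × 5 m = 37.51 J = 0.03751 kJ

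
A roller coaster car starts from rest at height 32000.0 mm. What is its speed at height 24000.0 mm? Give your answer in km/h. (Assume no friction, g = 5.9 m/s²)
mgh₁ = ½mv₂² + mgh₂ → v₂ = √(2g(h₁−h₂)) = √(2×5.9×(32−24)) = 9.716 m/s = 34.98 km/h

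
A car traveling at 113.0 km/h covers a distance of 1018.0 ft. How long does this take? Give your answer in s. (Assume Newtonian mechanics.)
t = d/v (with unit conversion) = 9.885 s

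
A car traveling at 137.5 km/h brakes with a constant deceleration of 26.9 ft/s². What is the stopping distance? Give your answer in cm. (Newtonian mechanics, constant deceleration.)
d = v₀² / (2a) (with unit conversion) = 8896.0 cm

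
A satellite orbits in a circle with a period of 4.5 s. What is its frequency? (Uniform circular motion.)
f = 1/T = 1/4.5 = 0.2222 Hz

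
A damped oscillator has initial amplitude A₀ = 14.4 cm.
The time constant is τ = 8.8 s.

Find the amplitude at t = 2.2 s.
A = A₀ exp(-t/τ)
A = A₀ exp(−t/τ) = 14.4×exp(−2.2/8.8) = 11.21 cm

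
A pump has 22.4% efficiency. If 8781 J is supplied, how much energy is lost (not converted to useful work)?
W_out = η × W_in = 0.224×8781 = 1966.9 J
W_lost = W_in − W_out = 8781 − 1966.9 = 6814.1 J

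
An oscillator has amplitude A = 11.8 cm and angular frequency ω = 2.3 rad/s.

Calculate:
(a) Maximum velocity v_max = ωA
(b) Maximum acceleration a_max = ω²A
v_max = ωA = 2.3×0.118 = 0.2714 m/s
a_max = ω²A = 2.3²×0.118 = 0.6242 m/s²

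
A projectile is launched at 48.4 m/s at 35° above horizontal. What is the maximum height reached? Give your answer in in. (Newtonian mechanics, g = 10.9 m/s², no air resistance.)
H = v₀²sin²(θ)/(2g) (with unit conversion) = 1392.0 in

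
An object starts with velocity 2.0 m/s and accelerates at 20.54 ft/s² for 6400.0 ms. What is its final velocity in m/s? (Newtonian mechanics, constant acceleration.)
v = v₀ + at (with unit conversion) = 42.07 m/s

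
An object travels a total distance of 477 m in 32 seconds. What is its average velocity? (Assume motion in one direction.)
v_avg = Δd / Δt = 477 / 32 = 14.91 m/s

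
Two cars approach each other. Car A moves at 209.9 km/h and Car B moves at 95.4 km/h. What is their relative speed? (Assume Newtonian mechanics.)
v_rel = v_A + v_B = 209.9 + 95.4 = 305.3 km/h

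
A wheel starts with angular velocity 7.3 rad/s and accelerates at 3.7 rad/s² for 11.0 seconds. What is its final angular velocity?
ω = ω₀ + αt = 7.3 + 3.7 × 11.0 = 48.0 rad/s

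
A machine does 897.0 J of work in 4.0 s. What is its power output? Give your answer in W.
P = W/t = 897 J / 4 s = 224.2 W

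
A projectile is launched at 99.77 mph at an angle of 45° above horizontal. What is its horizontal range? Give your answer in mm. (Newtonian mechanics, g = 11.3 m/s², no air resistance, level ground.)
R = v₀² sin(2θ) / g (with unit conversion) = 176000.0 mm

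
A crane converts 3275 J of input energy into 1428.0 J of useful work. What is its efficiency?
η = W_out/W_in = 1428.0/3275 = 0.436 = 43.6%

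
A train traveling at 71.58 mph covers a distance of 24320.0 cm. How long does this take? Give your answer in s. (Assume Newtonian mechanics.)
t = d/v (with unit conversion) = 7.6 s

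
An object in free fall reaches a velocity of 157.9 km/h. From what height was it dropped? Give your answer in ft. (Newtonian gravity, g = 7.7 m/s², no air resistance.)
h = v²/(2g) (with unit conversion) = 409.8 ft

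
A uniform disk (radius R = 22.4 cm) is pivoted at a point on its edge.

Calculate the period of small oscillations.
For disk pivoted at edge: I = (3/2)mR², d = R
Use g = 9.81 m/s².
I/m = (3/2)R² = 0.07526 m²; d = R = 0.224 m
T = 2π√((3/2)R²/(gR)) = 2π√(3R/(2g)) = 1.163 s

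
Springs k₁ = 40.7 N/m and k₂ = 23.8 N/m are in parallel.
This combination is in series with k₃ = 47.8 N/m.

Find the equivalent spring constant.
k₁₂ = k₁ + k₂ = 64.5 N/m (parallel)
1/k_eq = 1/k₁₂ + 1/k₃ → k_eq = 27.45 N/m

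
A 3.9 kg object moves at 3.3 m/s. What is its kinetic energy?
KE = ½mv² = ½×3.9×3.3² = 21.2355 J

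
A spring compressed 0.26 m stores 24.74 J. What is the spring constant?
PE = ½kx² → k = 2PE/x² = 2×24.74/0.26² = 732.0 N/m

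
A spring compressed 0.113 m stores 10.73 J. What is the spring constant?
PE = ½kx² → k = 2PE/x² = 2×10.73/0.113² = 1681.0 N/m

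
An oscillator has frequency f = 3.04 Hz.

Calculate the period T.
T = 1/f = 1/3.04 = 0.3289 s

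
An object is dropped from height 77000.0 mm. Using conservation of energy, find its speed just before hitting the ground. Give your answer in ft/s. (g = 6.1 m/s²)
mgh = ½mv² → v = √(2gh) = √(2×6.1×77) = 30.65 m/s = 100.6 ft/s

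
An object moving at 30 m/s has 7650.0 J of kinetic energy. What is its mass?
KE = ½mv² → m = 2KE/v² = 2×7650.0/30² = 17.0 kg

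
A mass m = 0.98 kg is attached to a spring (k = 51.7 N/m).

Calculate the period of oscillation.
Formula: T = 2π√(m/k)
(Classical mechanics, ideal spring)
T = 2π√(m/k) = 2π√(0.98/51.7) = 0.8651 s; f = 1/T = 1.156 Hz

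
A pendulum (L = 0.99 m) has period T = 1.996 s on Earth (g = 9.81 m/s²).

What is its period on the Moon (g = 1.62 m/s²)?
T = 2π√(L/g), so T_moon/T_earth = √(g_earth/g_moon)
T_moon = 2π√(0.99/1.62) = 4.912 s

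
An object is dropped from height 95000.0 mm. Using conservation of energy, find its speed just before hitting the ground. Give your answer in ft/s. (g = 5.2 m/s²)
mgh = ½mv² → v = √(2gh) = √(2×5.2×95) = 31.43 m/s = 103.1 ft/s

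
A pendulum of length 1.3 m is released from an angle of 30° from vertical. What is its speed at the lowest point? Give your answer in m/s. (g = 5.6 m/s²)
h = L(1 − cosθ) = 1.3×(1 − cos30°) = 0.1742 m
v = √(2gh) = √(2×5.6×0.1742) = 1.397 m/s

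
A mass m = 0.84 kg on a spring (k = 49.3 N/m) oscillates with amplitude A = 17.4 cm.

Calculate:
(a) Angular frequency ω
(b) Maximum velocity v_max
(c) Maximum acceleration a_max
ω = √(k/m) = √(49.3/0.84) = 7.661 rad/s
v_max = ωA = 7.661×0.174 = 1.333 m/s
a_max = ω²A = 7.661²×0.174 = 10.21 m/s²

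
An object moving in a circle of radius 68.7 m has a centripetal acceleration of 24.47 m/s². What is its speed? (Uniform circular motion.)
v = √(a_c × r) = √(24.47 × 68.7) = 41.0 m/s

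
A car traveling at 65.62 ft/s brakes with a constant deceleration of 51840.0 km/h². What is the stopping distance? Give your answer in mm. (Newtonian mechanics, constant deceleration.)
d = v₀² / (2a) (with unit conversion) = 50000.0 mm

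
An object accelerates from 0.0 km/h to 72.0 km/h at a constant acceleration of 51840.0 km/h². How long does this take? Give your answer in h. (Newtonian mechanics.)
t = (v - v₀)/a (with unit conversion) = 0.001389 h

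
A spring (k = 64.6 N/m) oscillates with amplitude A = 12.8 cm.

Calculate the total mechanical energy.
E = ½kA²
E = ½kA² = ½×64.6×(0.128)² = 0.5292 J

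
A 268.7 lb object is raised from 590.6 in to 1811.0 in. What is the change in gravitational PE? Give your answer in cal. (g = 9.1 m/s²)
ΔPE = mg(h₂ − h₁) = 121.9 kg × 9.1 m/s² × (46 − 15) m = 3.438e+04 J = 8217.0 cal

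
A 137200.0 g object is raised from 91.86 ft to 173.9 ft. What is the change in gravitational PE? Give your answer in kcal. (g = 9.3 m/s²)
ΔPE = mg(h₂ − h₁) = 137.2 kg × 9.3 m/s² × (53 − 28) m = 3.191e+04 J = 7.626 kcal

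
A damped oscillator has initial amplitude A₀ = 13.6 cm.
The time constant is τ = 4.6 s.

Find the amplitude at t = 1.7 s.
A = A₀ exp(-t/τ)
A = A₀ exp(−t/τ) = 13.6×exp(−1.7/4.6) = 9.398 cm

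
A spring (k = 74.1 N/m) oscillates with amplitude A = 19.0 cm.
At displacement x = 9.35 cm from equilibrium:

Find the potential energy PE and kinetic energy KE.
E_total = ½kA² = ½×74.1×(0.19)² = 1.338 J
PE = ½kx² = ½×74.1×(0.0935)² = 0.3239 J
KE = E_total − PE = 1.014 J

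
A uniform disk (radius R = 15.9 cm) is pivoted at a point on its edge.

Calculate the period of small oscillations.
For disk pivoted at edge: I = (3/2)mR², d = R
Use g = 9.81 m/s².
I/m = (3/2)R² = 0.03792 m²; d = R = 0.159 m
T = 2π√((3/2)R²/(gR)) = 2π√(3R/(2g)) = 0.9797 s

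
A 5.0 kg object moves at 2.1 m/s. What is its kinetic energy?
KE = ½mv² = ½×5.0×2.1² = 11.025 J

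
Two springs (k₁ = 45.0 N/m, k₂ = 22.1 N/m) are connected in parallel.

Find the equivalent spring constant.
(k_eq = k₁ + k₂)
k_eq = k₁ + k₂ = 45.0 + 22.1 = 67.1 N/m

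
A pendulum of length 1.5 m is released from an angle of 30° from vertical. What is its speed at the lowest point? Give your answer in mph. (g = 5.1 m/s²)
h = L(1 − cosθ) = 1.5×(1 − cos30°) = 0.201 m
v = √(2gh) = √(2×5.1×0.201) = 1.432 m/s = 3.203 mph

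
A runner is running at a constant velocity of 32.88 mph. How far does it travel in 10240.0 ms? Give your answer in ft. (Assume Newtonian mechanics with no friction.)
d = vt (with unit conversion) = 493.8 ft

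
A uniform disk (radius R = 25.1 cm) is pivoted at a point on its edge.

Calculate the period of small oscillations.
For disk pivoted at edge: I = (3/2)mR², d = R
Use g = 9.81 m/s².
I/m = (3/2)R² = 0.0945 m²; d = R = 0.251 m
T = 2π√((3/2)R²/(gR)) = 2π√(3R/(2g)) = 1.231 s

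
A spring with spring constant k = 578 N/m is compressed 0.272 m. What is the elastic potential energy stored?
PE = ½kx² = ½×578×0.272² = 21.38 J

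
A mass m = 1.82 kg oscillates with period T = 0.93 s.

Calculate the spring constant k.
T = 2π√(m/k) → k = m(2π/T)² = 1.82×(2π/0.93)² = 83.07 N/m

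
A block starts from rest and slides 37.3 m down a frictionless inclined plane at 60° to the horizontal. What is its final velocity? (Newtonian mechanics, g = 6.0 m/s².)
a = g sin(θ) = 6.0 × sin(60°) = 5.2 m/s²
v = √(2ad) = √(2 × 5.2 × 37.3) = 19.69 m/s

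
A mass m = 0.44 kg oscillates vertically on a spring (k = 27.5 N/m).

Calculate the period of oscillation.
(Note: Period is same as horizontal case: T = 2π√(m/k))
T = 2π√(m/k) = 2π√(0.44/27.5) = 0.7948 s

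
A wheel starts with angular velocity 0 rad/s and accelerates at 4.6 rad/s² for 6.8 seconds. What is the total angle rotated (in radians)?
θ = ω₀t + ½αt² = 0×6.8 + ½×4.6×6.8² = 106.35 rad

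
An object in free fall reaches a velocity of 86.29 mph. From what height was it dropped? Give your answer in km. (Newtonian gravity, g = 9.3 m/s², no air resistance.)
h = v²/(2g) (with unit conversion) = 0.08 km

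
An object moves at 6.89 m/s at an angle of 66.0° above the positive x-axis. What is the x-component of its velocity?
vₓ = v cos(θ) = 6.89 × cos(66.0°) = 2.8 m/s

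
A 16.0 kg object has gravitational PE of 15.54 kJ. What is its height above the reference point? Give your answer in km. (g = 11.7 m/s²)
PE = mgh → h = PE/(mg) = 1.554e+04 J / (16 kg × 11.7 m/s²) = 83.01 m = 0.08301 km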